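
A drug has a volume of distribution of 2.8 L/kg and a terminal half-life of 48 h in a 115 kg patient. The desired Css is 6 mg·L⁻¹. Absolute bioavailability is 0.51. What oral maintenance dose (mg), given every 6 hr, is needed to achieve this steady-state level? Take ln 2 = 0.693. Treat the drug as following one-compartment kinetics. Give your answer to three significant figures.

Total Vd = 2.8 × 115 = 322.0 L
CL = 0.693 × Vd / t½ = 0.693 × 322.0 / 48 = 4.649 L/h
D = CL × Css × τ / F = 4.649 × 6 × 6 / 0.51 = 328.2 mg

328 mg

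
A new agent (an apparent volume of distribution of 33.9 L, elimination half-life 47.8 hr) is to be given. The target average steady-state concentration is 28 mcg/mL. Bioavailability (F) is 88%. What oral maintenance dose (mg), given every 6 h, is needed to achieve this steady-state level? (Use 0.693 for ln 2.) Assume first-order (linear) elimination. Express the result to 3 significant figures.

CL = 0.693 × Vd / t½ = 0.693 × 33.90 / 47.8 = 0.4915 L/h
D = CL × Css × τ / F = 0.4915 × 28 × 6 / 0.88 = 93.83 mg

93.8 mg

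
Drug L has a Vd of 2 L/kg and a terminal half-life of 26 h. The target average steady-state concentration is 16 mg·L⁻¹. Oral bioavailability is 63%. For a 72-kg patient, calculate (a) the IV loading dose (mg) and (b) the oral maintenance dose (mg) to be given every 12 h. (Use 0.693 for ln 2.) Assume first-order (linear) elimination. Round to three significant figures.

Total Vd = 2 × 72 = 144.0 L
LD = Vd × C = 144.0 × 16 = 2304 mg
CL = 0.693 × Vd / t½ = 0.693 × 144.0 / 26 = 3.838 L/h
D = CL × Css × τ / F = 3.838 × 16 × 12 / 0.63 = 1170 mg

(a) 2300 mg; (b) 1170 mg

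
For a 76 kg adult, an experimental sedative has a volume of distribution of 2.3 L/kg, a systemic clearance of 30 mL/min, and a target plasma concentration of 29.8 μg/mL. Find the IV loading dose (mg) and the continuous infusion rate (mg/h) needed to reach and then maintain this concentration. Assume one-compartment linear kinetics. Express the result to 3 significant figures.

Total Vd = 2.3 × 76 = 174.8 L
Loading: fill Vd to C_target → 174.8 L × 29.8 mg/L = 5209 mg
CL = 30 mL/min × 60/1000 = 1.800 L/h
Maintenance: replace elimination → rate = CL × Css = 1.800 × 29.8 = 53.64 mg/h

(a) 5210 mg; (b) 53.6 mg/h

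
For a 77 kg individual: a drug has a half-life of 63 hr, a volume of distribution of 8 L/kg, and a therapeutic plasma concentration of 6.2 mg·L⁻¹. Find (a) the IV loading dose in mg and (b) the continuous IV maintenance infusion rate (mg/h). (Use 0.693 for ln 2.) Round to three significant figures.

(a) 3820 mg; (b) 42.0 mg/h

Vd(total) = 77 kg × 8 L/kg = 616.0 L
LD = Vd × C = 616.0 × 6.2 = 3819 mg
CL = 0.693 × Vd / t½ = 0.693 × 616.0 / 63 = 6.776 L/h
Infusion rate = CL × Css = 6.776 × 6.2 = 42.01 mg/h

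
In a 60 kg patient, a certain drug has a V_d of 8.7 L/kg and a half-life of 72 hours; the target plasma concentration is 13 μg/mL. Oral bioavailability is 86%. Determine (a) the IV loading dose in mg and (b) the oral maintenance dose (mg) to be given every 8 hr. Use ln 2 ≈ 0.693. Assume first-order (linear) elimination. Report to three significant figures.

(a) 6790 mg; (b) 608 mg

Total Vd = 8.7 × 60 = 522.0 L
LD = Vd × C = 522.0 × 13 = 6786 mg
CL = 0.693 × Vd / t½ = 0.693 × 522.0 / 72 = 5.024 L/h
D = CL × Css × τ / F = 5.024 × 13 × 8 / 0.86 = 607.6 mg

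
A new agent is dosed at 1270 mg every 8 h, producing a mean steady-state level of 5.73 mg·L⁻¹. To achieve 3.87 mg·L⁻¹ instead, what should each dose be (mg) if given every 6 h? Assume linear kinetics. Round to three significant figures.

With linear kinetics, Css is proportional to dose rate (D/τ) at fixed clearance.
D₂ = D₁ × (Css,target / Css,current) × (τ₂/τ₁) = 1270 × (3.87/5.73) × (6/8) = 643.3 mg

643 mg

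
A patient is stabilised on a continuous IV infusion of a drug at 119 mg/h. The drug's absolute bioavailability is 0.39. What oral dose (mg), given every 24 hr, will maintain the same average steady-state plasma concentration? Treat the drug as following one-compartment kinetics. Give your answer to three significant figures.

To maintain the same Css, the systemic dosing rate must be unchanged: F·D/τ = infusion rate.
D = rate × τ / F = 119 × 24 / 0.39 = 7323 mg

7320 mg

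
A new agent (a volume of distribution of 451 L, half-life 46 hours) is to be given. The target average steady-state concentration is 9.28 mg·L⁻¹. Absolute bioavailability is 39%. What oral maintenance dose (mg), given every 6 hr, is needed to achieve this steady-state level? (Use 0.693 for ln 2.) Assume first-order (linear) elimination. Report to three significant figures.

970 mg

k = 0.693/46 = 0.01507 h⁻¹, so CL = k·Vd = 0.01507 × 451.0 = 6.797 L/h
D = CL × Css × τ / F = 6.797 × 9.28 × 6 / 0.39 = 970.4 mg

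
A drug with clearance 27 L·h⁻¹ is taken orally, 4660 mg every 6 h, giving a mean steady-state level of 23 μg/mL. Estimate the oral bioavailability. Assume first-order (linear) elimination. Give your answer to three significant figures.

0.800

F·D/τ = CL·Css at steady state → F = CL·Css·τ / D.
F = 27 × 23 × 6 / 4660 = 0.800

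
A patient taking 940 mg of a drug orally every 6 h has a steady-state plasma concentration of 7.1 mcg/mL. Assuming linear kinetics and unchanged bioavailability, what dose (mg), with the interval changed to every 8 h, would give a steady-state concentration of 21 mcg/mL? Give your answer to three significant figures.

With linear kinetics, Css is proportional to dose rate (D/τ) at fixed clearance.
D₂ = D₁ × (Css,target / Css,current) × (τ₂/τ₁) = 940 × (21/7.1) × (8/6) = 3707 mg

3710 mg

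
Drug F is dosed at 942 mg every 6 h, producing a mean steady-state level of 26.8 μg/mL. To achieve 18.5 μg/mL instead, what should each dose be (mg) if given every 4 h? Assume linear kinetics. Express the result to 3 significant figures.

434 mg

With linear kinetics, Css is proportional to dose rate (D/τ) at fixed clearance.
D₂ = D₁ × (Css,target / Css,current) × (τ₂/τ₁) = 942 × (18.5/26.8) × (4/6) = 433.5 mg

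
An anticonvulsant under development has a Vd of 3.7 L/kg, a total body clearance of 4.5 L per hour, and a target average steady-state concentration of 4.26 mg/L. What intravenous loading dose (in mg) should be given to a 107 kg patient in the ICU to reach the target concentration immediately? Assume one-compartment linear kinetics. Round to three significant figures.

Vd = 3.7 L/kg × 107 kg = 395.9 L
The loading dose fills Vd to the target concentration.
LD = Vd × C = 395.9 × 4.260 = 1687 mg

1690 mg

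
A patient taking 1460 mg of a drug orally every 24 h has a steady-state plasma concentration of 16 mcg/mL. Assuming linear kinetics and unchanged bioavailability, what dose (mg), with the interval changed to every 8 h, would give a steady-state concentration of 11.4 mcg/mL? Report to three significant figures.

347 mg

With linear kinetics, Css is proportional to dose rate (D/τ) at fixed clearance.
D₂ = D₁ × (Css,target / Css,current) × (τ₂/τ₁) = 1460 × (11.4/16) × (8/24) = 346.8 mg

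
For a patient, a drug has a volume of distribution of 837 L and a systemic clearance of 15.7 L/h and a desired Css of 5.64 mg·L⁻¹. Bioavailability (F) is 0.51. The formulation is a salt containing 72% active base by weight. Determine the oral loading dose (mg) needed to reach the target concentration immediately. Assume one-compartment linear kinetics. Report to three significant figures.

12900 mg

The loading dose fills Vd to the target concentration.
LD = Vd × C / F / S = 837.0 × 5.640 / 0.51 / 0.72 = 12860 mg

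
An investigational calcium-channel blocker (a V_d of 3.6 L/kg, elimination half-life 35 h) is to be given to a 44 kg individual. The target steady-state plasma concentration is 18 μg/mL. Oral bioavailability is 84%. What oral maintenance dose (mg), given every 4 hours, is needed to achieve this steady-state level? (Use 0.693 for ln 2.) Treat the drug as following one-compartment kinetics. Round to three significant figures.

269 mg

Vd = 3.6 L/kg × 44 kg = 158.4 L
CL = 0.693 × Vd / t½ = 0.693 × 158.4 / 35 = 3.136 L/h
D = CL × Css × τ / F = 3.136 × 18 × 4 / 0.84 = 268.8 mg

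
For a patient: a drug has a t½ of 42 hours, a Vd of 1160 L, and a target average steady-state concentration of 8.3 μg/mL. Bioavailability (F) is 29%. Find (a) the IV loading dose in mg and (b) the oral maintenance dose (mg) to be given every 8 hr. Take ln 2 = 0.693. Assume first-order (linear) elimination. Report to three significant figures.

LD = Vd × C = 1160 × 8.3 = 9628 mg
CL = 0.693 × Vd / t½ = 0.693 × 1160 / 42 = 19.14 L/h
D = CL × Css × τ / F = 19.14 × 8.3 × 8 / 0.29 = 4382 mg

(a) 9630 mg; (b) 4380 mg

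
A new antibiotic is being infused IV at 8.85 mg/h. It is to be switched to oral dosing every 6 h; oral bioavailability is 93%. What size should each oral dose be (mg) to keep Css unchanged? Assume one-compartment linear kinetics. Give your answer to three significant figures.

To maintain the same Css, the systemic dosing rate must be unchanged: F·D/τ = infusion rate.
D = rate × τ / F = 8.85 × 6 / 0.93 = 57.10 mg

57.1 mg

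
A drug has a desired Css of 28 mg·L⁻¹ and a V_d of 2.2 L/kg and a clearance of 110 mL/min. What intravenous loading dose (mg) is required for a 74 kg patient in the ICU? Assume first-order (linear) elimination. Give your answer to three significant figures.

4560 mg

Vd = 2.2 L/kg × 74 kg = 162.8 L
The loading dose fills Vd to the target concentration; clearance is irrelevant here.
LD = Vd × C = 162.8 × 28.00 = 4558 mg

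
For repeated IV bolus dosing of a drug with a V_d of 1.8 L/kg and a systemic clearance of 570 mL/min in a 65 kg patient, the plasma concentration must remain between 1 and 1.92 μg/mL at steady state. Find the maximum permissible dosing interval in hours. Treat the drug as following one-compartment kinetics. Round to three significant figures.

Vd(total) = 65 kg × 1.8 L/kg = 117.0 L
CL = 570 mL/min = 570 × 0.06 = 34.20 L/h
k = CL / Vd = 34.20 / 117.0 = 0.2923 h⁻¹
Between IV bolus doses, concentration decays as C = C₀·e^(−kτ), so C_peak/C_trough = e^(kτ).
τ_max = ln(C_peak/C_trough) / k = ln(1.92/1) / 0.2923 = 0.6523 / 0.2923 = 2.232 h

2.23 h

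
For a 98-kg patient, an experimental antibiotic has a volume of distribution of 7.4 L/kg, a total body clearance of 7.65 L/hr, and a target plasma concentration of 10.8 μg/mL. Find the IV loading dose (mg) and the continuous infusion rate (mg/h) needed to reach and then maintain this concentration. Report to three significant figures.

Total Vd = 7.4 × 98 = 725.2 L
LD = Vd · C_target = 725.2 × 10.8 = 7832 mg
Infusion rate = 7.650 L/h × 10.8 mg/L = 82.62 mg/h

(a) 7830 mg; (b) 82.6 mg/h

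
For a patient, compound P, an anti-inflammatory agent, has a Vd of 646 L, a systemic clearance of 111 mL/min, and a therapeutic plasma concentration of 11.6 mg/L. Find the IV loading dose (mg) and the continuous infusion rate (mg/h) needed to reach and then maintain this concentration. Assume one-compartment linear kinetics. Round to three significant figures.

LD = Vd · C_target = 646.0 × 11.6 = 7494 mg
CL = 111 mL/min = 111 × 0.06 = 6.660 L/h
Infusion rate = 6.660 L/h × 11.6 mg/L = 77.26 mg/h

(a) 7490 mg; (b) 77.3 mg/h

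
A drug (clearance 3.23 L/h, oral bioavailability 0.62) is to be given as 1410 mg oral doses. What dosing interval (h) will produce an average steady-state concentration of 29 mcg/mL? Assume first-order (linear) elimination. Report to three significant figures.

9.33 h

F·D/τ = CL·Css → τ = F·D / (CL·Css).
τ = 0.62 × 1410 / (3.23 × 29) = 9.333 h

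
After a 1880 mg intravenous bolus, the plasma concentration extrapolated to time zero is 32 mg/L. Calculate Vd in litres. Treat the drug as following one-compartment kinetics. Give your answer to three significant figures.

Immediately after an IV bolus, C₀ = Dose / Vd, so Vd = Dose / C₀.
Vd = 1880 / 32 = 58.75 L

58.8 L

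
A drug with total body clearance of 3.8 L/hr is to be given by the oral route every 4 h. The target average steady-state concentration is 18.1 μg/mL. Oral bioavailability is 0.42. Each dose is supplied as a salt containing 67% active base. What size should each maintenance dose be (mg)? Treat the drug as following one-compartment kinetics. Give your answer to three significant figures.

978 mg

D = CL × Css × τ / F / S = 3.800 × 18.1 × 4 / 0.42 / 0.67 = 977.7 mg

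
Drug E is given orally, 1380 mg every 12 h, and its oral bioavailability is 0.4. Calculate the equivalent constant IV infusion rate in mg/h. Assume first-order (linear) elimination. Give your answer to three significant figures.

Equivalent systemic input: infusion rate = F·D/τ.
Rate = 0.4 × 1380 / 12 = 46.00 mg/h

46.0 mg/h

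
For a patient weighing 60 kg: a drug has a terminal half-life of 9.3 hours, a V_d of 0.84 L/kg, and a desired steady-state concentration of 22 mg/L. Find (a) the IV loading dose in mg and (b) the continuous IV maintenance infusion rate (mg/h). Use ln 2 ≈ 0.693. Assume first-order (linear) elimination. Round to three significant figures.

(a) 1110 mg; (b) 82.6 mg/h

Total Vd = 0.84 × 60 = 50.40 L
LD = Vd × C = 50.40 × 22 = 1109 mg
CL = 0.693 × Vd / t½ = 0.693 × 50.40 / 9.3 = 3.756 L/h
Infusion rate = CL × Css = 3.756 × 22 = 82.63 mg/h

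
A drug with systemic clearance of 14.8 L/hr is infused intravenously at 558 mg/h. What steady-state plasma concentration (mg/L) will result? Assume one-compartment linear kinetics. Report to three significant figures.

37.7 mg/L

Css = rate / CL = 558 / 14.80 = 37.70 mg/L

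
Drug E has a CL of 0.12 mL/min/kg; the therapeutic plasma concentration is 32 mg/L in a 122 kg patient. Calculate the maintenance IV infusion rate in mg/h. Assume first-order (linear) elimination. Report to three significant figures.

28.1 mg/h

CL = 0.12 mL/min/kg × 122 kg = 14.64 mL/min = 14.64 × 60/1000 = 0.8784 L/h
Rate = CL × Css = 0.8784 × 32 = 28.11 mg/h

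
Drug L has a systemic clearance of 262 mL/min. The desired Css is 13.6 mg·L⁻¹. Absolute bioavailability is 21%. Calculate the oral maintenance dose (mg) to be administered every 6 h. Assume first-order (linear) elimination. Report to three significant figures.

Convert clearance: 262 mL/min × 60 min/h ÷ 1000 mL/L = 15.72 L/h
At steady state, dose per interval replaces the amount cleared in that interval: F·D/τ = CL·Css.
D = CL × Css × τ / F = 15.72 × 13.6 × 6 / 0.21 = 6108 mg

6110 mg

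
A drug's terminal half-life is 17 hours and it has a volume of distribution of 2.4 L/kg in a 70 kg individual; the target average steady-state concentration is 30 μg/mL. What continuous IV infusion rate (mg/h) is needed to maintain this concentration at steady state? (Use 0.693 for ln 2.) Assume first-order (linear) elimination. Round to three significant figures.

205 mg/h

Total Vd = 2.4 × 70 = 168.0 L
CL = ln 2 · Vd / t½ = 0.693 × 168.0 / 17 = 6.848 L/h
Infusion rate = CL × Css = 6.848 × 30 = 205.4 mg/h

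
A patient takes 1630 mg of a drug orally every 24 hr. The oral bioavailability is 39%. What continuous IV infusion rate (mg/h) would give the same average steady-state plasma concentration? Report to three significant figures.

26.5 mg/h

Equivalent systemic input: infusion rate = F·D/τ.
Rate = 0.39 × 1630 / 24 = 26.49 mg/h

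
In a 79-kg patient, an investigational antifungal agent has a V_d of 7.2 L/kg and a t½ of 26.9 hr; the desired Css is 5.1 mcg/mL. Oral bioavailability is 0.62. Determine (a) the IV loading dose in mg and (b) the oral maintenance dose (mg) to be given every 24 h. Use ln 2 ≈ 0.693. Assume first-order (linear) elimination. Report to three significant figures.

Vd(total) = 79 kg × 7.2 L/kg = 568.8 L
LD = Vd × C = 568.8 × 5.1 = 2901 mg
CL = 0.693 × Vd / t½ = 0.693 × 568.8 / 26.9 = 14.65 L/h
D = CL × Css × τ / F = 14.65 × 5.1 × 24 / 0.62 = 2892 mg

(a) 2900 mg; (b) 2890 mg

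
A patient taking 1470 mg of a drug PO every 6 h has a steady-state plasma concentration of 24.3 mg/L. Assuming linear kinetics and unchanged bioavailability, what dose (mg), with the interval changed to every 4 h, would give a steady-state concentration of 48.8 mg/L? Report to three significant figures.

1970 mg

With linear kinetics, Css is proportional to dose rate (D/τ) at fixed clearance.
D₂ = D₁ × (Css,target / Css,current) × (τ₂/τ₁) = 1470 × (48.8/24.3) × (4/6) = 1968 mg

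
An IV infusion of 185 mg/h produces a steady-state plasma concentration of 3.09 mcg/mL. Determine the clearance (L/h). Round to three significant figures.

At steady state, infusion rate = CL × Css, so CL = rate / Css.
CL = 185 / 3.09 = 59.87 L/h

59.9 L/h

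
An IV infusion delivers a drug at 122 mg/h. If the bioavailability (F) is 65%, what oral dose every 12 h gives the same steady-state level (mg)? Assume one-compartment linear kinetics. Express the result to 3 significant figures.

To maintain the same Css, the systemic dosing rate must be unchanged: F·D/τ = infusion rate.
D = rate × τ / F = 122 × 12 / 0.65 = 2252 mg

2250 mg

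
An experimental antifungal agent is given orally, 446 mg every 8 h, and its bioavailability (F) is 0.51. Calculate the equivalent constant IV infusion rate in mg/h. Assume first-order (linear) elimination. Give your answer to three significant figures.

28.4 mg/h

Equivalent systemic input: infusion rate = F·D/τ.
Rate = 0.51 × 446 / 8 = 28.43 mg/h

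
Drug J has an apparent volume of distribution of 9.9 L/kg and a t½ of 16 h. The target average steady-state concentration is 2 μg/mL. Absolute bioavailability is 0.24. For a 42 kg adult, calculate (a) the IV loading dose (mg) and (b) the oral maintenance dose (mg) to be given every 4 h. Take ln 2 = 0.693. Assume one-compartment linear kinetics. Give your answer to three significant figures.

(a) 832 mg; (b) 600 mg

Vd(total) = 42 kg × 9.9 L/kg = 415.8 L
LD = Vd × C = 415.8 × 2 = 831.6 mg
CL = 0.693 × Vd / t½ = 0.693 × 415.8 / 16 = 18.01 L/h
D = CL × Css × τ / F = 18.01 × 2 × 4 / 0.24 = 600.3 mg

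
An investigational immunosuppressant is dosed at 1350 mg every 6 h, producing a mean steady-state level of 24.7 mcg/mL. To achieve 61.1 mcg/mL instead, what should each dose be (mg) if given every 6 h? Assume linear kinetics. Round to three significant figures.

For first-order elimination, Css ∝ F·D/(CL·τ); F and CL are unchanged, so Css ∝ D/τ.
D₂ = D₁ × (Css,target / Css,current) = 1350 × 61.1/24.7 = 3339 mg

3340 mg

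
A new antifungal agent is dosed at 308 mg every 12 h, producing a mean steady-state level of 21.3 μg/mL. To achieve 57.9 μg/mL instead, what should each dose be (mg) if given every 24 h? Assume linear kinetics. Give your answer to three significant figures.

1670 mg

With linear kinetics, Css is proportional to dose rate (D/τ) at fixed clearance.
D₂ = D₁ × (Css,target / Css,current) × (τ₂/τ₁) = 308 × (57.9/21.3) × (24/12) = 1674 mg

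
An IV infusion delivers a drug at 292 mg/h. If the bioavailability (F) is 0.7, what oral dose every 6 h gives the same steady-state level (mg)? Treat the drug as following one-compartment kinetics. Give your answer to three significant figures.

2500 mg

To maintain the same Css, the systemic dosing rate must be unchanged: F·D/τ = infusion rate.
D = rate × τ / F = 292 × 6 / 0.7 = 2503 mg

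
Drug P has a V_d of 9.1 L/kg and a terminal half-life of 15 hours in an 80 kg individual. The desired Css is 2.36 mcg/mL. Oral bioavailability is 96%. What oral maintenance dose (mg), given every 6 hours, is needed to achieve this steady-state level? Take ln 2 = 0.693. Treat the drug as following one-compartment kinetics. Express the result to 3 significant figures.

Vd = 9.1 L/kg × 80 kg = 728.0 L
k = 0.693/15 = 0.04620 h⁻¹, so CL = k·Vd = 0.04620 × 728.0 = 33.63 L/h
D = CL × Css × τ / F = 33.63 × 2.36 × 6 / 0.96 = 496.0 mg

496 mg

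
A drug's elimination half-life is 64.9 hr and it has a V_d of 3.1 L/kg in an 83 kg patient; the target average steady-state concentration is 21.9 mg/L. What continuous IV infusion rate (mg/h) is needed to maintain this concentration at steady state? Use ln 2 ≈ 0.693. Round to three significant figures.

60.2 mg/h

Total Vd = 3.1 × 83 = 257.3 L
k = 0.693/64.9 = 0.01068 h⁻¹, so CL = k·Vd = 0.01068 × 257.3 = 2.748 L/h
Infusion rate = CL × Css = 2.748 × 21.9 = 60.18 mg/h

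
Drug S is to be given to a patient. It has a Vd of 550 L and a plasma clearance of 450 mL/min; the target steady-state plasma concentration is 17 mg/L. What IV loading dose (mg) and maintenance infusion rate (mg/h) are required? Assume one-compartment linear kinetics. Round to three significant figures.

(a) 9350 mg; (b) 459 mg/h

Loading dose = Vd × C = 550.0 × 17 = 9350 mg
CL = 450 mL/min = 450 × 0.06 = 27.00 L/h
Infusion rate = 27.00 L/h × 17 mg/L = 459.0 mg/h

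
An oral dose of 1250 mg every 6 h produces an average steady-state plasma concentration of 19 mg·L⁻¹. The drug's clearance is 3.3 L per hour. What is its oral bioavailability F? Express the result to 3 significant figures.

0.301

F·D/τ = CL·Css at steady state → F = CL·Css·τ / D.
F = 3.3 × 19 × 6 / 1250 = 0.301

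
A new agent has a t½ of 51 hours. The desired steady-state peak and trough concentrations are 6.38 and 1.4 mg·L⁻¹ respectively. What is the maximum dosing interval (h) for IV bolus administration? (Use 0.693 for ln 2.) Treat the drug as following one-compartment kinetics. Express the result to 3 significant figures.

k = 0.693 / t½ = 0.693 / 51 = 0.01359 h⁻¹
Between IV bolus doses, concentration decays as C = C₀·e^(−kτ), so C_peak/C_trough = e^(kτ).
τ_max = ln(C_peak/C_trough) / k = ln(6.38/1.4) / 0.01359 = 1.517 / 0.01359 = 111.6 h

112 h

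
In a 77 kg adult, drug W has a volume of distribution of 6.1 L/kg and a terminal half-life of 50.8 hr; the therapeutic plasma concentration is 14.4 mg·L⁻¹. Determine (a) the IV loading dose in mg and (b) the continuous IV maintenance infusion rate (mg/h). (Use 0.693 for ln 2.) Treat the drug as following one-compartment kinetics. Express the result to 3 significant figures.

(a) 6760 mg; (b) 92.3 mg/h

Vd(total) = 77 kg × 6.1 L/kg = 469.7 L
LD = Vd × C = 469.7 × 14.4 = 6764 mg
CL = 0.693 × Vd / t½ = 0.693 × 469.7 / 50.8 = 6.408 L/h
Infusion rate = CL × Css = 6.408 × 14.4 = 92.28 mg/h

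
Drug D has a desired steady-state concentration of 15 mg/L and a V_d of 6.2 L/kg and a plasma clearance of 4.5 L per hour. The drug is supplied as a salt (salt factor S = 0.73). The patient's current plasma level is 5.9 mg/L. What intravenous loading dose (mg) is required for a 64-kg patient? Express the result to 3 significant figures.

4950 mg

Vd(total) = 64 kg × 6.2 L/kg = 396.8 L
Concentration deficit ΔC = 15 − 5.9 = 9.100 mg/L
LD = Vd × ΔC / S = 396.8 × 9.100 / 0.73 = 4946 mg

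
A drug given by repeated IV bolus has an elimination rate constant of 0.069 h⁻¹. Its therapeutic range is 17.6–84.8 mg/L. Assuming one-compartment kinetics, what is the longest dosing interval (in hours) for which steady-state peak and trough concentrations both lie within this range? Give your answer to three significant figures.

Between IV bolus doses, concentration decays as C = C₀·e^(−kτ), so C_peak/C_trough = e^(kτ).
τ_max = ln(C_peak/C_trough) / k = ln(84.8/17.6) / 0.06900 = 1.572 / 0.06900 = 22.78 h

22.8 h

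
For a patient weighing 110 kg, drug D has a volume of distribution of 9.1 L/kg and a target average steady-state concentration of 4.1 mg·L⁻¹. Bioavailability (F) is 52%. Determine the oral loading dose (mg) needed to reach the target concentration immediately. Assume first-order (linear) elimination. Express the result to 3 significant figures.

Vd = 9.1 L/kg × 110 kg = 1001 L
LD = Vd × C / F = 1001 × 4.100 / 0.52 = 7893 mg

7890 mg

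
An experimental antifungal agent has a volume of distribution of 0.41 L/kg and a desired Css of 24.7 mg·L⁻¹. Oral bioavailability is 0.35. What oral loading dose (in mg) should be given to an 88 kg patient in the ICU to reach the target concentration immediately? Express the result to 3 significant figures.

2550 mg

Vd(total) = 88 kg × 0.41 L/kg = 36.08 L
LD = Vd × C / F = 36.08 × 24.70 / 0.35 = 2546 mg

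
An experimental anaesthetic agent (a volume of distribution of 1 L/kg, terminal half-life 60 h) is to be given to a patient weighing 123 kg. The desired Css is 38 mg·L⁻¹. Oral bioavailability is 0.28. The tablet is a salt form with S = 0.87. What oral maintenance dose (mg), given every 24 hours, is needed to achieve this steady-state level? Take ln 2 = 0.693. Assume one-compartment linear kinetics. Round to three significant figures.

Vd(total) = 123 kg × 1 L/kg = 123.0 L
k = 0.693/60 = 0.01155 h⁻¹, so CL = k·Vd = 0.01155 × 123.0 = 1.421 L/h
D = CL × Css × τ / F / S = 1.421 × 38 × 24 / 0.28 / 0.87 = 5320 mg

5320 mg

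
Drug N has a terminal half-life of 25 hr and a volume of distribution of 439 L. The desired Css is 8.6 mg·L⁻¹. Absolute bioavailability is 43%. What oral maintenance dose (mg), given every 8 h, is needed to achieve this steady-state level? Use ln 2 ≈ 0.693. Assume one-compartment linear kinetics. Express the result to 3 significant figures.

1950 mg

CL = ln 2 · Vd / t½ = 0.693 × 439.0 / 25 = 12.17 L/h
D = CL × Css × τ / F = 12.17 × 8.6 × 8 / 0.43 = 1947 mg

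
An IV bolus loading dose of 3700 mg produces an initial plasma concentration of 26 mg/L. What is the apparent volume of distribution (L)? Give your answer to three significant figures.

142 L

Immediately after an IV bolus, C₀ = Dose / Vd, so Vd = Dose / C₀.
Vd = 3700 / 26 = 142.3 L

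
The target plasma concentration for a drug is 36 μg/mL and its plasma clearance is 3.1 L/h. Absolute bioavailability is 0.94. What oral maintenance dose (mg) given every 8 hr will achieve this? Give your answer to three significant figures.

950 mg

D = CL × Css × τ / F = 3.100 × 36 × 8 / 0.94 = 949.8 mg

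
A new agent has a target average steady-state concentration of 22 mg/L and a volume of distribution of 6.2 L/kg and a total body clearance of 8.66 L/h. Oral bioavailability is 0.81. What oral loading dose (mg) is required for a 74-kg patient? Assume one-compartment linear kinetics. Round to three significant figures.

Vd(total) = 74 kg × 6.2 L/kg = 458.8 L
The loading dose fills Vd to the target concentration; clearance is irrelevant here.
LD = Vd × C / F = 458.8 × 22.00 / 0.81 = 12460 mg

12500 mg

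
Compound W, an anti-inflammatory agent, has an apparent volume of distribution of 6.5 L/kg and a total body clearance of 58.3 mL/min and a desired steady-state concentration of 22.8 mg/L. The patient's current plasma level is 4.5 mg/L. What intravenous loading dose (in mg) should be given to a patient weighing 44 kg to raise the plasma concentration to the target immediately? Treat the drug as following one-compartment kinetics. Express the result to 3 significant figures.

Vd(total) = 44 kg × 6.5 L/kg = 286.0 L
LD is governed by Vd — clearance does not enter the loading-dose calculation.
Concentration deficit ΔC = 22.8 − 4.5 = 18.30 mg/L
LD = Vd × ΔC = 286.0 × 18.30 = 5234 mg

5230 mg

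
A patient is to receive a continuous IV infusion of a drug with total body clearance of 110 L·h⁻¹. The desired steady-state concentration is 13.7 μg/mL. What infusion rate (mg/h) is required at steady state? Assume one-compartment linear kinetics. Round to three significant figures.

Rate = CL × Css = 110.0 × 13.7 = 1507 mg/h

1510 mg/h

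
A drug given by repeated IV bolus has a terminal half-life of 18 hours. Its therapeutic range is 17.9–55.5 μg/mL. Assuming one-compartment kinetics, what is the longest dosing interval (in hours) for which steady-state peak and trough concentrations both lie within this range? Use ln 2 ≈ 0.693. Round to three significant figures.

k = 0.693 / t½ = 0.693 / 18 = 0.03850 h⁻¹
Between IV bolus doses, concentration decays as C = C₀·e^(−kτ), so C_peak/C_trough = e^(kτ).
τ_max = ln(C_peak/C_trough) / k = ln(55.5/17.9) / 0.03850 = 1.132 / 0.03850 = 29.40 h

29.4 h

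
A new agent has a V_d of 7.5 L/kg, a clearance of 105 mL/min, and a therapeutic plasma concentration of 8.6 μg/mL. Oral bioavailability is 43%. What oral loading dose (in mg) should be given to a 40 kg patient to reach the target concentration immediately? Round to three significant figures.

6000 mg

Vd(total) = 40 kg × 7.5 L/kg = 300.0 L
LD is governed by Vd — clearance does not enter the loading-dose calculation.
LD = Vd × C / F = 300.0 × 8.600 / 0.43 = 6000 mg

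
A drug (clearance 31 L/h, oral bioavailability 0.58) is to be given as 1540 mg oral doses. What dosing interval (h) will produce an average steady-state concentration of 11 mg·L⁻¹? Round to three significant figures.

F·D/τ = CL·Css → τ = F·D / (CL·Css).
τ = 0.58 × 1540 / (31 × 11) = 2.619 h

2.62 h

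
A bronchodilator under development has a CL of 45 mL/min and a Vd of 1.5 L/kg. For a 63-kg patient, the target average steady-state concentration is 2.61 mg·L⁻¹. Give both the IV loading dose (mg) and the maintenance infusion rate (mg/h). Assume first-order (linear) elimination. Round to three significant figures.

Vd = 1.5 L/kg × 63 kg = 94.50 L
LD = Vd · C_target = 94.50 × 2.61 = 246.6 mg
CL = 45 mL/min = 45 × 0.06 = 2.700 L/h
Maintenance infusion rate = CL × Css = 2.700 × 2.61 = 7.047 mg/h

(a) 247 mg; (b) 7.05 mg/h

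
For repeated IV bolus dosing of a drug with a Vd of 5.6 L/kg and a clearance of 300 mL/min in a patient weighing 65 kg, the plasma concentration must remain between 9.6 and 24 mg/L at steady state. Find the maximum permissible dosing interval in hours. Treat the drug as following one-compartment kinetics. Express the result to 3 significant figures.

18.5 h

Total Vd = 5.6 × 65 = 364.0 L
CL = 300 mL/min = 300 × 0.06 = 18.00 L/h
k = CL / Vd = 18.00 / 364.0 = 0.04945 h⁻¹
Between IV bolus doses, concentration decays as C = C₀·e^(−kτ), so C_peak/C_trough = e^(kτ).
τ_max = ln(C_peak/C_trough) / k = ln(24/9.6) / 0.04945 = 0.9163 / 0.04945 = 18.53 h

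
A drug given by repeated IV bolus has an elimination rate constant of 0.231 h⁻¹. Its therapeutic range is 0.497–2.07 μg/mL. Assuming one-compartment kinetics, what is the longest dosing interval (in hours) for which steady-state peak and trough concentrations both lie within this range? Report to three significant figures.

6.18 h

Between IV bolus doses, concentration decays as C = C₀·e^(−kτ), so C_peak/C_trough = e^(kτ).
τ_max = ln(C_peak/C_trough) / k = ln(2.07/0.497) / 0.2310 = 1.427 / 0.2310 = 6.177 h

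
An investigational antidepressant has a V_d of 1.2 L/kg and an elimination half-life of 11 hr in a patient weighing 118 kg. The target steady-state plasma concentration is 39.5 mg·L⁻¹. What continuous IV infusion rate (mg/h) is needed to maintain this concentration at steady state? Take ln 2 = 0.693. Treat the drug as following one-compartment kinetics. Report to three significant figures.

352 mg/h

Vd = 1.2 L/kg × 118 kg = 141.6 L
CL = 0.693 × Vd / t½ = 0.693 × 141.6 / 11 = 8.921 L/h
Infusion rate = CL × Css = 8.921 × 39.5 = 352.4 mg/h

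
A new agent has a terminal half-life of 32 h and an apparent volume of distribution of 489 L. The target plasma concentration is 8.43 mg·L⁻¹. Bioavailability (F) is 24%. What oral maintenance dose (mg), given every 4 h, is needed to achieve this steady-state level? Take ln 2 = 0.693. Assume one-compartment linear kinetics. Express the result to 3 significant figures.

1490 mg

CL = ln 2 · Vd / t½ = 0.693 × 489.0 / 32 = 10.59 L/h
D = CL × Css × τ / F = 10.59 × 8.43 × 4 / 0.24 = 1488 mg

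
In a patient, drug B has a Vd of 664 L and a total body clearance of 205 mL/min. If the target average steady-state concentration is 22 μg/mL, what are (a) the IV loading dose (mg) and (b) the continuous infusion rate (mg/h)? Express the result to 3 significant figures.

(a) 14600 mg; (b) 271 mg/h

LD = Vd · C_target = 664.0 × 22 = 14610 mg
CL = 205 mL/min = 205 × 0.06 = 12.30 L/h
Infusion rate = 12.30 L/h × 22 mg/L = 270.6 mg/h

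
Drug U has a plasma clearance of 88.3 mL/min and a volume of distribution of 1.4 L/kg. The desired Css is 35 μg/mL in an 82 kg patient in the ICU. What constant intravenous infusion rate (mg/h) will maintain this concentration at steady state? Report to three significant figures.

185 mg/h

CL = 88.3 mL/min = 88.3 × 0.06 = 5.298 L/h
Infusion rate = CL · Css = 5.298 L/h × 35 mg/L = 185.4 mg/h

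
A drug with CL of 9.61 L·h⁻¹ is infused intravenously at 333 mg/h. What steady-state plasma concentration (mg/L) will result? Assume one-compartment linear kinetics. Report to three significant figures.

34.7 mg/L

Css = rate / CL = 333 / 9.610 = 34.65 mg/L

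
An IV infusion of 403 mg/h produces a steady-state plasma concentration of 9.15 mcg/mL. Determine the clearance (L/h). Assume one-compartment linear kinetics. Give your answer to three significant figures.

At steady state, infusion rate = CL × Css, so CL = rate / Css.
CL = 403 / 9.15 = 44.04 L/h

44.0 L/h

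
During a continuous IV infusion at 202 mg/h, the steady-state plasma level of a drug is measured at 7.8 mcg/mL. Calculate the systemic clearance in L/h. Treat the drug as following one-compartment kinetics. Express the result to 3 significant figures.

At steady state, infusion rate = CL × Css, so CL = rate / Css.
CL = 202 / 7.8 = 25.90 L/h

25.9 L/h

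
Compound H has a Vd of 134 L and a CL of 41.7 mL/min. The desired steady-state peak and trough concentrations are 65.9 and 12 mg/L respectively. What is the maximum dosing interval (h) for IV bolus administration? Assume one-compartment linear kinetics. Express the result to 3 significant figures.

Convert clearance: 41.7 mL/min × 60 min/h ÷ 1000 mL/L = 2.502 L/h
k = CL / Vd = 2.502 / 134.0 = 0.01867 h⁻¹
Between IV bolus doses, concentration decays as C = C₀·e^(−kτ), so C_peak/C_trough = e^(kτ).
τ_max = ln(C_peak/C_trough) / k = ln(65.9/12) / 0.01867 = 1.703 / 0.01867 = 91.22 h

91.2 h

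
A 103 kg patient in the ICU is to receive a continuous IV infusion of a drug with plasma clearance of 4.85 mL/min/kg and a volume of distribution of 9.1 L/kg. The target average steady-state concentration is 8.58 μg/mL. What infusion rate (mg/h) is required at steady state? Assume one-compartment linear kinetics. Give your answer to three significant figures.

257 mg/h

CL = 4.85 mL/min/kg × 103 kg = 499.6 mL/min = 499.6 × 60/1000 = 29.98 L/h
R₀ = 29.98 × 8.58 = 257.2 mg/h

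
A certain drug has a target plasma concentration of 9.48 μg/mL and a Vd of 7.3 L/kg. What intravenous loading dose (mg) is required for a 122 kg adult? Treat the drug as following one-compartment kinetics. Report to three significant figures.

8440 mg

Total Vd = 7.3 × 122 = 890.6 L
LD = Vd × C = 890.6 × 9.480 = 8443 mg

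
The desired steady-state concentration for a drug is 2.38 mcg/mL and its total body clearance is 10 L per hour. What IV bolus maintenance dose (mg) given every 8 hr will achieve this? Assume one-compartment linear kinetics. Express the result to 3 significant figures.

190 mg

D = CL × Css × τ = 10.00 × 2.38 × 8 = 190.4 mg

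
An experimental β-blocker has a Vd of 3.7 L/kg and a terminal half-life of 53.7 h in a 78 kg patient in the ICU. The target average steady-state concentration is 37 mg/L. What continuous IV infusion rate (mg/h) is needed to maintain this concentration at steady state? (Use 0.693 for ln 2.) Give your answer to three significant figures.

Vd = 3.7 L/kg × 78 kg = 288.6 L
CL = ln 2 · Vd / t½ = 0.693 × 288.6 / 53.7 = 3.724 L/h
Infusion rate = CL × Css = 3.724 × 37 = 137.8 mg/h

138 mg/h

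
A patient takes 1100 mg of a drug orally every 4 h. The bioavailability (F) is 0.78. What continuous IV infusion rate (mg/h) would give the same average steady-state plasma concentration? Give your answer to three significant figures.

Equivalent systemic input: infusion rate = F·D/τ.
Rate = 0.78 × 1100 / 4 = 214.5 mg/h

215 mg/h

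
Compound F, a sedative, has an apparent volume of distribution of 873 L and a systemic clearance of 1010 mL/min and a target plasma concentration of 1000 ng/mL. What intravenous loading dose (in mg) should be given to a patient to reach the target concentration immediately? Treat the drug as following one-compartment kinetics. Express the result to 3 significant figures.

873 mg

C = 1000 ng/mL = 1.000 mg/L
LD = Vd × C = 873.0 × 1.000 = 873.0 mg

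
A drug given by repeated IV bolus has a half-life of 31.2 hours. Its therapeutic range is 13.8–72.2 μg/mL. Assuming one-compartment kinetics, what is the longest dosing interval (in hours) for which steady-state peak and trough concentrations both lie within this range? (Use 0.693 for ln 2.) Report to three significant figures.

74.5 h

k = 0.693 / t½ = 0.693 / 31.2 = 0.02221 h⁻¹
Between IV bolus doses, concentration decays as C = C₀·e^(−kτ), so C_peak/C_trough = e^(kτ).
τ_max = ln(C_peak/C_trough) / k = ln(72.2/13.8) / 0.02221 = 1.655 / 0.02221 = 74.52 h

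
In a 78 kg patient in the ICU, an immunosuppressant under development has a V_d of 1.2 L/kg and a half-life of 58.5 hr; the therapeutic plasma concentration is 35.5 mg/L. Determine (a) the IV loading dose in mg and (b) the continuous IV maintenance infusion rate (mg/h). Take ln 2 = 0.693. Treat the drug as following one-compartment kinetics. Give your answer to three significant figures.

Vd = 1.2 L/kg × 78 kg = 93.60 L
LD = Vd × C = 93.60 × 35.5 = 3323 mg
CL = 0.693 × Vd / t½ = 0.693 × 93.60 / 58.5 = 1.109 L/h
Infusion rate = CL × Css = 1.109 × 35.5 = 39.37 mg/h

(a) 3320 mg; (b) 39.4 mg/h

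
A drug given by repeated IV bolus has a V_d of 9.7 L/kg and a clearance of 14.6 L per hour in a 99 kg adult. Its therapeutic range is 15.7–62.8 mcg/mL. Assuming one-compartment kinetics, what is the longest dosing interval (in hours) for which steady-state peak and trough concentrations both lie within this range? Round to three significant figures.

Vd = 9.7 L/kg × 99 kg = 960.3 L
k = CL / Vd = 14.60 / 960.3 = 0.01520 h⁻¹
Between IV bolus doses, concentration decays as C = C₀·e^(−kτ), so C_peak/C_trough = e^(kτ).
τ_max = ln(C_peak/C_trough) / k = ln(62.8/15.7) / 0.01520 = 1.386 / 0.01520 = 91.18 h

91.2 h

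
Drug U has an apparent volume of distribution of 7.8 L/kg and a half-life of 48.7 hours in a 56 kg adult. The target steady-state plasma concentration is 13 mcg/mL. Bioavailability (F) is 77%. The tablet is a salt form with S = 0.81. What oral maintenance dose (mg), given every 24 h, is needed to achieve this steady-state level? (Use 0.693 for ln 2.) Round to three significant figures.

3110 mg

Total Vd = 7.8 × 56 = 436.8 L
CL = ln 2 · Vd / t½ = 0.693 × 436.8 / 48.7 = 6.216 L/h
D = CL × Css × τ / F / S = 6.216 × 13 × 24 / 0.77 / 0.81 = 3109 mg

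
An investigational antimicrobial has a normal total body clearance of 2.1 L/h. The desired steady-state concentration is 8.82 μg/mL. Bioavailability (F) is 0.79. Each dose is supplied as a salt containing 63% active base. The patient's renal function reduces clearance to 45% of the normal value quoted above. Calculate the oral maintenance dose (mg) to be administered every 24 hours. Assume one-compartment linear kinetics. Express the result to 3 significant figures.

Patient clearance = 0.45 × 2.100 = 0.9450 L/h
At steady state, dose per interval replaces the amount cleared in that interval: F·S·D/τ = CL·Css.
D = CL × Css × τ / F / S = 0.9450 × 8.82 × 24 / 0.79 / 0.63 = 401.9 mg

402 mg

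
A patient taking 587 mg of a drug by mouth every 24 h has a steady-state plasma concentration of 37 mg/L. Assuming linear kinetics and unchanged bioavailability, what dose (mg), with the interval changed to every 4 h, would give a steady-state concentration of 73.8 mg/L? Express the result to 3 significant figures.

For first-order elimination, Css ∝ F·D/(CL·τ); F and CL are unchanged, so Css ∝ D/τ.
D₂ = D₁ × (Css,target / Css,current) × (τ₂/τ₁) = 587 × (73.8/37) × (4/24) = 195.1 mg

195 mg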